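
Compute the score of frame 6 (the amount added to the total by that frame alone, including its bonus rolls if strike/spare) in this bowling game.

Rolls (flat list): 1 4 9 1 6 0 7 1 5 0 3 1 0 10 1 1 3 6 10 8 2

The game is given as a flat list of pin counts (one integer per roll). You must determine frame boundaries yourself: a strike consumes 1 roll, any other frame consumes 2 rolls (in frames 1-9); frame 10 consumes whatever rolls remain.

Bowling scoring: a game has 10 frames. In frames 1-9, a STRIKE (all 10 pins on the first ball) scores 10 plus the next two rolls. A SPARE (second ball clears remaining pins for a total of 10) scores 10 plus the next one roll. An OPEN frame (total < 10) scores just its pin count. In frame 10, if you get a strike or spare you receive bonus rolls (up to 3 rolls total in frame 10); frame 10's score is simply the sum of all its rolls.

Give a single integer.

Answer: 4

Derivation:
Frame 1: OPEN (1+4=5). Cumulative: 5
Frame 2: SPARE (9+1=10). 10 + next roll (6) = 16. Cumulative: 21
Frame 3: OPEN (6+0=6). Cumulative: 27
Frame 4: OPEN (7+1=8). Cumulative: 35
Frame 5: OPEN (5+0=5). Cumulative: 40
Frame 6: OPEN (3+1=4). Cumulative: 44
Frame 7: SPARE (0+10=10). 10 + next roll (1) = 11. Cumulative: 55
Frame 8: OPEN (1+1=2). Cumulative: 57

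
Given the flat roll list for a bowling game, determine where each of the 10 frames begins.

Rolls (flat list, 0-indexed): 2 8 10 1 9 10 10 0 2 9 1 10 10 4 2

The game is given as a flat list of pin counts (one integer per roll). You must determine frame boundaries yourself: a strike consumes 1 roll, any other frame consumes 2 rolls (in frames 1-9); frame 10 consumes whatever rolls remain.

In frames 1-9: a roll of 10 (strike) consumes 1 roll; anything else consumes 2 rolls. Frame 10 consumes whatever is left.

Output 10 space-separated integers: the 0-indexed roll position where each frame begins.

Answer: 0 2 3 5 6 7 9 11 12 13

Derivation:
Frame 1 starts at roll index 0: rolls=2,8 (sum=10), consumes 2 rolls
Frame 2 starts at roll index 2: roll=10 (strike), consumes 1 roll
Frame 3 starts at roll index 3: rolls=1,9 (sum=10), consumes 2 rolls
Frame 4 starts at roll index 5: roll=10 (strike), consumes 1 roll
Frame 5 starts at roll index 6: roll=10 (strike), consumes 1 roll
Frame 6 starts at roll index 7: rolls=0,2 (sum=2), consumes 2 rolls
Frame 7 starts at roll index 9: rolls=9,1 (sum=10), consumes 2 rolls
Frame 8 starts at roll index 11: roll=10 (strike), consumes 1 roll
Frame 9 starts at roll index 12: roll=10 (strike), consumes 1 roll
Frame 10 starts at roll index 13: 2 remaining rolls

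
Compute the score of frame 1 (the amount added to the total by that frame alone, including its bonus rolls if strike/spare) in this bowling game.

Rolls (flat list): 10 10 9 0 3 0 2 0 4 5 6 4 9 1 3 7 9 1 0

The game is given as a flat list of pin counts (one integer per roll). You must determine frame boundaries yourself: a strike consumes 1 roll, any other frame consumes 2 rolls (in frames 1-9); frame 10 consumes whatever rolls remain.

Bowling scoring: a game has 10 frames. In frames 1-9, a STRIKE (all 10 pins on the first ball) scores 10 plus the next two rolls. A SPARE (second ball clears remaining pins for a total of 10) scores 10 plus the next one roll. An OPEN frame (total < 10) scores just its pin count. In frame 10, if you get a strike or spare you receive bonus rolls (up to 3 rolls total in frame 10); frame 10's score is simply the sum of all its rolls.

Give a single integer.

Frame 1: STRIKE. 10 + next two rolls (10+9) = 29. Cumulative: 29
Frame 2: STRIKE. 10 + next two rolls (9+0) = 19. Cumulative: 48
Frame 3: OPEN (9+0=9). Cumulative: 57

Answer: 29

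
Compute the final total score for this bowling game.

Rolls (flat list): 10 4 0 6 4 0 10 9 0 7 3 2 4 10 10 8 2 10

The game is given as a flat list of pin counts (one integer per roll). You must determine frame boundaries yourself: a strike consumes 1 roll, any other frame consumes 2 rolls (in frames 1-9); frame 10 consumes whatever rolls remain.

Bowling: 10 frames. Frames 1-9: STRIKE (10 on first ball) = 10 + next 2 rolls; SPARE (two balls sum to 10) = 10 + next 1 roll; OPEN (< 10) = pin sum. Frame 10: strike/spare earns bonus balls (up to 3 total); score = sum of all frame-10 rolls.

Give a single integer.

Frame 1: STRIKE. 10 + next two rolls (4+0) = 14. Cumulative: 14
Frame 2: OPEN (4+0=4). Cumulative: 18
Frame 3: SPARE (6+4=10). 10 + next roll (0) = 10. Cumulative: 28
Frame 4: SPARE (0+10=10). 10 + next roll (9) = 19. Cumulative: 47
Frame 5: OPEN (9+0=9). Cumulative: 56
Frame 6: SPARE (7+3=10). 10 + next roll (2) = 12. Cumulative: 68
Frame 7: OPEN (2+4=6). Cumulative: 74
Frame 8: STRIKE. 10 + next two rolls (10+8) = 28. Cumulative: 102
Frame 9: STRIKE. 10 + next two rolls (8+2) = 20. Cumulative: 122
Frame 10: SPARE. Sum of all frame-10 rolls (8+2+10) = 20. Cumulative: 142

Answer: 142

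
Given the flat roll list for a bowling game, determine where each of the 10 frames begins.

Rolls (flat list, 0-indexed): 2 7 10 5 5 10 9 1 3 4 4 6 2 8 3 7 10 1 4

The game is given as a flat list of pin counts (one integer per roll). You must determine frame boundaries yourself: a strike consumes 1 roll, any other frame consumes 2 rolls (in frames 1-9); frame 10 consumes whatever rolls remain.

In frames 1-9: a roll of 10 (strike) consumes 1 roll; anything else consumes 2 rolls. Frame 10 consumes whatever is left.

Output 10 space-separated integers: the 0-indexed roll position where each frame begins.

Frame 1 starts at roll index 0: rolls=2,7 (sum=9), consumes 2 rolls
Frame 2 starts at roll index 2: roll=10 (strike), consumes 1 roll
Frame 3 starts at roll index 3: rolls=5,5 (sum=10), consumes 2 rolls
Frame 4 starts at roll index 5: roll=10 (strike), consumes 1 roll
Frame 5 starts at roll index 6: rolls=9,1 (sum=10), consumes 2 rolls
Frame 6 starts at roll index 8: rolls=3,4 (sum=7), consumes 2 rolls
Frame 7 starts at roll index 10: rolls=4,6 (sum=10), consumes 2 rolls
Frame 8 starts at roll index 12: rolls=2,8 (sum=10), consumes 2 rolls
Frame 9 starts at roll index 14: rolls=3,7 (sum=10), consumes 2 rolls
Frame 10 starts at roll index 16: 3 remaining rolls

Answer: 0 2 3 5 6 8 10 12 14 16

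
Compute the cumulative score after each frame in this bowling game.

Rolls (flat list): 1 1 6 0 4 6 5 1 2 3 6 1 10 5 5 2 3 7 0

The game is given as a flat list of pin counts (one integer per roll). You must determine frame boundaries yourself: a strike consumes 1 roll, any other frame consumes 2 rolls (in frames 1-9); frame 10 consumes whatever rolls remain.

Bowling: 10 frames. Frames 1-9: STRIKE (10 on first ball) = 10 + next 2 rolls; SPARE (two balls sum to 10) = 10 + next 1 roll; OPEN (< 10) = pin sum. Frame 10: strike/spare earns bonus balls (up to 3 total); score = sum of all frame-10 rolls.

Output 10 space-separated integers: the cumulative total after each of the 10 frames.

Frame 1: OPEN (1+1=2). Cumulative: 2
Frame 2: OPEN (6+0=6). Cumulative: 8
Frame 3: SPARE (4+6=10). 10 + next roll (5) = 15. Cumulative: 23
Frame 4: OPEN (5+1=6). Cumulative: 29
Frame 5: OPEN (2+3=5). Cumulative: 34
Frame 6: OPEN (6+1=7). Cumulative: 41
Frame 7: STRIKE. 10 + next two rolls (5+5) = 20. Cumulative: 61
Frame 8: SPARE (5+5=10). 10 + next roll (2) = 12. Cumulative: 73
Frame 9: OPEN (2+3=5). Cumulative: 78
Frame 10: OPEN. Sum of all frame-10 rolls (7+0) = 7. Cumulative: 85

Answer: 2 8 23 29 34 41 61 73 78 85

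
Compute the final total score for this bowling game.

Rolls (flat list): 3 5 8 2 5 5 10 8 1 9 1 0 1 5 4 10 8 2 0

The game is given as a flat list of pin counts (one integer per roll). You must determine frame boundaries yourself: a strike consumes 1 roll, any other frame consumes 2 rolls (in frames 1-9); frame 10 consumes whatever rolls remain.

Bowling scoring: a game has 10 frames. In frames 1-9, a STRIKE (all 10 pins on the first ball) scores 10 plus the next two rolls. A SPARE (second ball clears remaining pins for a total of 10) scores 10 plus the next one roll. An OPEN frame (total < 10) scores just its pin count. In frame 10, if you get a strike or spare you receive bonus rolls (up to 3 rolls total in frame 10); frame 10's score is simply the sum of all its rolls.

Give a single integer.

Answer: 121

Derivation:
Frame 1: OPEN (3+5=8). Cumulative: 8
Frame 2: SPARE (8+2=10). 10 + next roll (5) = 15. Cumulative: 23
Frame 3: SPARE (5+5=10). 10 + next roll (10) = 20. Cumulative: 43
Frame 4: STRIKE. 10 + next two rolls (8+1) = 19. Cumulative: 62
Frame 5: OPEN (8+1=9). Cumulative: 71
Frame 6: SPARE (9+1=10). 10 + next roll (0) = 10. Cumulative: 81
Frame 7: OPEN (0+1=1). Cumulative: 82
Frame 8: OPEN (5+4=9). Cumulative: 91
Frame 9: STRIKE. 10 + next two rolls (8+2) = 20. Cumulative: 111
Frame 10: SPARE. Sum of all frame-10 rolls (8+2+0) = 10. Cumulative: 121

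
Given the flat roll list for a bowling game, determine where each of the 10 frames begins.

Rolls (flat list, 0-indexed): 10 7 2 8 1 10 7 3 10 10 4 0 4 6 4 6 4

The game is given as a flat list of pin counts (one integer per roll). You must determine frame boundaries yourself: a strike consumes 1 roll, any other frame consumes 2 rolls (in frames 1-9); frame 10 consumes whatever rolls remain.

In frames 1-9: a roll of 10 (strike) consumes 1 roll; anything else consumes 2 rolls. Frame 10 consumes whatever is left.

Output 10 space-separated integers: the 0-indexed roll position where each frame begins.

Answer: 0 1 3 5 6 8 9 10 12 14

Derivation:
Frame 1 starts at roll index 0: roll=10 (strike), consumes 1 roll
Frame 2 starts at roll index 1: rolls=7,2 (sum=9), consumes 2 rolls
Frame 3 starts at roll index 3: rolls=8,1 (sum=9), consumes 2 rolls
Frame 4 starts at roll index 5: roll=10 (strike), consumes 1 roll
Frame 5 starts at roll index 6: rolls=7,3 (sum=10), consumes 2 rolls
Frame 6 starts at roll index 8: roll=10 (strike), consumes 1 roll
Frame 7 starts at roll index 9: roll=10 (strike), consumes 1 roll
Frame 8 starts at roll index 10: rolls=4,0 (sum=4), consumes 2 rolls
Frame 9 starts at roll index 12: rolls=4,6 (sum=10), consumes 2 rolls
Frame 10 starts at roll index 14: 3 remaining rolls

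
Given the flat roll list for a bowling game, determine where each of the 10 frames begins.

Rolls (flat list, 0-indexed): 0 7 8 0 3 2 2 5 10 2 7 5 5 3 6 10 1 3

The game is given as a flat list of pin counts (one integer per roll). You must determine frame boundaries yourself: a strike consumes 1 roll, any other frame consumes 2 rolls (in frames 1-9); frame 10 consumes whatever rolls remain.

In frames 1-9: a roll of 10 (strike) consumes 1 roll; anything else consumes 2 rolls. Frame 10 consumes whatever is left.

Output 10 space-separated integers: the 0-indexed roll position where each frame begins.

Answer: 0 2 4 6 8 9 11 13 15 16

Derivation:
Frame 1 starts at roll index 0: rolls=0,7 (sum=7), consumes 2 rolls
Frame 2 starts at roll index 2: rolls=8,0 (sum=8), consumes 2 rolls
Frame 3 starts at roll index 4: rolls=3,2 (sum=5), consumes 2 rolls
Frame 4 starts at roll index 6: rolls=2,5 (sum=7), consumes 2 rolls
Frame 5 starts at roll index 8: roll=10 (strike), consumes 1 roll
Frame 6 starts at roll index 9: rolls=2,7 (sum=9), consumes 2 rolls
Frame 7 starts at roll index 11: rolls=5,5 (sum=10), consumes 2 rolls
Frame 8 starts at roll index 13: rolls=3,6 (sum=9), consumes 2 rolls
Frame 9 starts at roll index 15: roll=10 (strike), consumes 1 roll
Frame 10 starts at roll index 16: 2 remaining rolls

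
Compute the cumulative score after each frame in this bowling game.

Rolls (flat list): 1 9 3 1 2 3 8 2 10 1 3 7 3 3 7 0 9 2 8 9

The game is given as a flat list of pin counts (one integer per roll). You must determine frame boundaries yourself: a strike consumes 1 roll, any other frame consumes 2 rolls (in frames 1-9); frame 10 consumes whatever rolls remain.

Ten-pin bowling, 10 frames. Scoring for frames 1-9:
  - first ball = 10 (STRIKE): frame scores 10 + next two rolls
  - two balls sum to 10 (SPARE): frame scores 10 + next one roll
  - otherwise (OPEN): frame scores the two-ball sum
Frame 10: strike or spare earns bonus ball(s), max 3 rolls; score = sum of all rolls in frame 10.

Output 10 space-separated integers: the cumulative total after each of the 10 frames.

Answer: 13 17 22 42 56 60 73 83 92 111

Derivation:
Frame 1: SPARE (1+9=10). 10 + next roll (3) = 13. Cumulative: 13
Frame 2: OPEN (3+1=4). Cumulative: 17
Frame 3: OPEN (2+3=5). Cumulative: 22
Frame 4: SPARE (8+2=10). 10 + next roll (10) = 20. Cumulative: 42
Frame 5: STRIKE. 10 + next two rolls (1+3) = 14. Cumulative: 56
Frame 6: OPEN (1+3=4). Cumulative: 60
Frame 7: SPARE (7+3=10). 10 + next roll (3) = 13. Cumulative: 73
Frame 8: SPARE (3+7=10). 10 + next roll (0) = 10. Cumulative: 83
Frame 9: OPEN (0+9=9). Cumulative: 92
Frame 10: SPARE. Sum of all frame-10 rolls (2+8+9) = 19. Cumulative: 111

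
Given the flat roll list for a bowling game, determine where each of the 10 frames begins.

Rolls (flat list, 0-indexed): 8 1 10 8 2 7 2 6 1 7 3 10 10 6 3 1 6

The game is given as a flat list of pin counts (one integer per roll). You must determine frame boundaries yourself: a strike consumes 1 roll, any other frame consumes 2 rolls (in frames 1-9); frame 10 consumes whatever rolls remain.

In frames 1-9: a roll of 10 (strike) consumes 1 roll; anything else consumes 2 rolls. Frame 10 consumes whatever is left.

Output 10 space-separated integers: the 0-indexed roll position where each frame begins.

Frame 1 starts at roll index 0: rolls=8,1 (sum=9), consumes 2 rolls
Frame 2 starts at roll index 2: roll=10 (strike), consumes 1 roll
Frame 3 starts at roll index 3: rolls=8,2 (sum=10), consumes 2 rolls
Frame 4 starts at roll index 5: rolls=7,2 (sum=9), consumes 2 rolls
Frame 5 starts at roll index 7: rolls=6,1 (sum=7), consumes 2 rolls
Frame 6 starts at roll index 9: rolls=7,3 (sum=10), consumes 2 rolls
Frame 7 starts at roll index 11: roll=10 (strike), consumes 1 roll
Frame 8 starts at roll index 12: roll=10 (strike), consumes 1 roll
Frame 9 starts at roll index 13: rolls=6,3 (sum=9), consumes 2 rolls
Frame 10 starts at roll index 15: 2 remaining rolls

Answer: 0 2 3 5 7 9 11 12 13 15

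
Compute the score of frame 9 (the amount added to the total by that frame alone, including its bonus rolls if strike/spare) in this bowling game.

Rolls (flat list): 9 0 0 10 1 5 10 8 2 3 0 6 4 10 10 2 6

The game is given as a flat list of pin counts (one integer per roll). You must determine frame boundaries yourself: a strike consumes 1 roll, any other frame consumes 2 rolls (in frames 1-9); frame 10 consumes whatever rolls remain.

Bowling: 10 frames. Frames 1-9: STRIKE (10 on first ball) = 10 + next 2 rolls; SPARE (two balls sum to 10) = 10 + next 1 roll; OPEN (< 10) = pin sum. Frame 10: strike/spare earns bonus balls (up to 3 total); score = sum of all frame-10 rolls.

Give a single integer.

Frame 1: OPEN (9+0=9). Cumulative: 9
Frame 2: SPARE (0+10=10). 10 + next roll (1) = 11. Cumulative: 20
Frame 3: OPEN (1+5=6). Cumulative: 26
Frame 4: STRIKE. 10 + next two rolls (8+2) = 20. Cumulative: 46
Frame 5: SPARE (8+2=10). 10 + next roll (3) = 13. Cumulative: 59
Frame 6: OPEN (3+0=3). Cumulative: 62
Frame 7: SPARE (6+4=10). 10 + next roll (10) = 20. Cumulative: 82
Frame 8: STRIKE. 10 + next two rolls (10+2) = 22. Cumulative: 104
Frame 9: STRIKE. 10 + next two rolls (2+6) = 18. Cumulative: 122
Frame 10: OPEN. Sum of all frame-10 rolls (2+6) = 8. Cumulative: 130

Answer: 18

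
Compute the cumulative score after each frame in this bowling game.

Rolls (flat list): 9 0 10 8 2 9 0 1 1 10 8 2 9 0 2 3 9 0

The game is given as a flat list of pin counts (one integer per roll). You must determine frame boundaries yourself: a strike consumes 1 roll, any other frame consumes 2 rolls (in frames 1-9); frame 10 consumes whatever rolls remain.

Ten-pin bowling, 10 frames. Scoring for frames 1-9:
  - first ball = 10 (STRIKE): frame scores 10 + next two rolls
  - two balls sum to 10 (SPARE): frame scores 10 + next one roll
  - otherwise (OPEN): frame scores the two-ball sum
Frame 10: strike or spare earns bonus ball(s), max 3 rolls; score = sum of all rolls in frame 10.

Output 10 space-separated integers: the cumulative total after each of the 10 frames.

Frame 1: OPEN (9+0=9). Cumulative: 9
Frame 2: STRIKE. 10 + next two rolls (8+2) = 20. Cumulative: 29
Frame 3: SPARE (8+2=10). 10 + next roll (9) = 19. Cumulative: 48
Frame 4: OPEN (9+0=9). Cumulative: 57
Frame 5: OPEN (1+1=2). Cumulative: 59
Frame 6: STRIKE. 10 + next two rolls (8+2) = 20. Cumulative: 79
Frame 7: SPARE (8+2=10). 10 + next roll (9) = 19. Cumulative: 98
Frame 8: OPEN (9+0=9). Cumulative: 107
Frame 9: OPEN (2+3=5). Cumulative: 112
Frame 10: OPEN. Sum of all frame-10 rolls (9+0) = 9. Cumulative: 121

Answer: 9 29 48 57 59 79 98 107 112 121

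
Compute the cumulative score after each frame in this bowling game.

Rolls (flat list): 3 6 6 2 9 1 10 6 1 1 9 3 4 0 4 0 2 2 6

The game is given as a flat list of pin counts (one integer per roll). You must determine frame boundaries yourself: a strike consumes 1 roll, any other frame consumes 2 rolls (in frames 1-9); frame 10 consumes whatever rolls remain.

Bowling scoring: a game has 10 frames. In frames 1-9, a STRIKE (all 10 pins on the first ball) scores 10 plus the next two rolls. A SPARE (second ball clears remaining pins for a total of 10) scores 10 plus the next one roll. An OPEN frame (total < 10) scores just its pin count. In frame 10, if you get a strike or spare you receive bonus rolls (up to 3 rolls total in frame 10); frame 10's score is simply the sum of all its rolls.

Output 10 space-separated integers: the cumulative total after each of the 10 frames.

Answer: 9 17 37 54 61 74 81 85 87 95

Derivation:
Frame 1: OPEN (3+6=9). Cumulative: 9
Frame 2: OPEN (6+2=8). Cumulative: 17
Frame 3: SPARE (9+1=10). 10 + next roll (10) = 20. Cumulative: 37
Frame 4: STRIKE. 10 + next two rolls (6+1) = 17. Cumulative: 54
Frame 5: OPEN (6+1=7). Cumulative: 61
Frame 6: SPARE (1+9=10). 10 + next roll (3) = 13. Cumulative: 74
Frame 7: OPEN (3+4=7). Cumulative: 81
Frame 8: OPEN (0+4=4). Cumulative: 85
Frame 9: OPEN (0+2=2). Cumulative: 87
Frame 10: OPEN. Sum of all frame-10 rolls (2+6) = 8. Cumulative: 95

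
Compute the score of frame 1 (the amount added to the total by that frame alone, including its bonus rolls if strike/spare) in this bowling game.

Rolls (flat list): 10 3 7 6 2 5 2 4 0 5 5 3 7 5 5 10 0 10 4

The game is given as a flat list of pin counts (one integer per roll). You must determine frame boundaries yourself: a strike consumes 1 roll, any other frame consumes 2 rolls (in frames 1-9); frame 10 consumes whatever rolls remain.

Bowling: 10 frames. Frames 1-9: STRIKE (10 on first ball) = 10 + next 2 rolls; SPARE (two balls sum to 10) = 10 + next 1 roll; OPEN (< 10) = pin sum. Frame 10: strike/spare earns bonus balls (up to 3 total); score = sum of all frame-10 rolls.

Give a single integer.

Answer: 20

Derivation:
Frame 1: STRIKE. 10 + next two rolls (3+7) = 20. Cumulative: 20
Frame 2: SPARE (3+7=10). 10 + next roll (6) = 16. Cumulative: 36
Frame 3: OPEN (6+2=8). Cumulative: 44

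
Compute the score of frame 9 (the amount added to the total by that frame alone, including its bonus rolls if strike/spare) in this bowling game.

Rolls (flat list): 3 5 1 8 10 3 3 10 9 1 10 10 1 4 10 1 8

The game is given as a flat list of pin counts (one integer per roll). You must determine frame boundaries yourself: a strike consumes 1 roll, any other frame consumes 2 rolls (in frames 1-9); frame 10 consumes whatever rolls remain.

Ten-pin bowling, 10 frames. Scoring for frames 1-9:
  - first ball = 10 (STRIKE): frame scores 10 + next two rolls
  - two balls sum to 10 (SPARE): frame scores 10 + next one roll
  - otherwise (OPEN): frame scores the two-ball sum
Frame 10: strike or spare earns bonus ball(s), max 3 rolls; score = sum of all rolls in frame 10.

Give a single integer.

Answer: 5

Derivation:
Frame 1: OPEN (3+5=8). Cumulative: 8
Frame 2: OPEN (1+8=9). Cumulative: 17
Frame 3: STRIKE. 10 + next two rolls (3+3) = 16. Cumulative: 33
Frame 4: OPEN (3+3=6). Cumulative: 39
Frame 5: STRIKE. 10 + next two rolls (9+1) = 20. Cumulative: 59
Frame 6: SPARE (9+1=10). 10 + next roll (10) = 20. Cumulative: 79
Frame 7: STRIKE. 10 + next two rolls (10+1) = 21. Cumulative: 100
Frame 8: STRIKE. 10 + next two rolls (1+4) = 15. Cumulative: 115
Frame 9: OPEN (1+4=5). Cumulative: 120
Frame 10: STRIKE. Sum of all frame-10 rolls (10+1+8) = 19. Cumulative: 139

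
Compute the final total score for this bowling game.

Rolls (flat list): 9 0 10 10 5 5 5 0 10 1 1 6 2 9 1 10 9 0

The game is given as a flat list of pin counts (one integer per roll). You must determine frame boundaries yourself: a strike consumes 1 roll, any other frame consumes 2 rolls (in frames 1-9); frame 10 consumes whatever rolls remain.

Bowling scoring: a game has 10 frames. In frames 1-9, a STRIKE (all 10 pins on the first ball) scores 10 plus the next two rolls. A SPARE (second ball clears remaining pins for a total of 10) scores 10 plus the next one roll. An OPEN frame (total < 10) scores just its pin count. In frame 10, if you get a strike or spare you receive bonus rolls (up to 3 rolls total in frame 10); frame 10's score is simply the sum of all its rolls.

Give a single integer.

Answer: 135

Derivation:
Frame 1: OPEN (9+0=9). Cumulative: 9
Frame 2: STRIKE. 10 + next two rolls (10+5) = 25. Cumulative: 34
Frame 3: STRIKE. 10 + next two rolls (5+5) = 20. Cumulative: 54
Frame 4: SPARE (5+5=10). 10 + next roll (5) = 15. Cumulative: 69
Frame 5: OPEN (5+0=5). Cumulative: 74
Frame 6: STRIKE. 10 + next two rolls (1+1) = 12. Cumulative: 86
Frame 7: OPEN (1+1=2). Cumulative: 88
Frame 8: OPEN (6+2=8). Cumulative: 96
Frame 9: SPARE (9+1=10). 10 + next roll (10) = 20. Cumulative: 116
Frame 10: STRIKE. Sum of all frame-10 rolls (10+9+0) = 19. Cumulative: 135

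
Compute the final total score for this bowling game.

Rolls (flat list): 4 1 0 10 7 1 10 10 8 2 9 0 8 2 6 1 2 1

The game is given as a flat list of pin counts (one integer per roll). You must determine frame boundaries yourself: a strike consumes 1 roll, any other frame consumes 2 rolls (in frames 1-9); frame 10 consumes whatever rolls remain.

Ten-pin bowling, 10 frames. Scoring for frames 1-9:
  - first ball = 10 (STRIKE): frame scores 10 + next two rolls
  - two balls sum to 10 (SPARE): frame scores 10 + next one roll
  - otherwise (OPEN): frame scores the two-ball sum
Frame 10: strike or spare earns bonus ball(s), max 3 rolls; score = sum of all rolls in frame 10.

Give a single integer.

Frame 1: OPEN (4+1=5). Cumulative: 5
Frame 2: SPARE (0+10=10). 10 + next roll (7) = 17. Cumulative: 22
Frame 3: OPEN (7+1=8). Cumulative: 30
Frame 4: STRIKE. 10 + next two rolls (10+8) = 28. Cumulative: 58
Frame 5: STRIKE. 10 + next two rolls (8+2) = 20. Cumulative: 78
Frame 6: SPARE (8+2=10). 10 + next roll (9) = 19. Cumulative: 97
Frame 7: OPEN (9+0=9). Cumulative: 106
Frame 8: SPARE (8+2=10). 10 + next roll (6) = 16. Cumulative: 122
Frame 9: OPEN (6+1=7). Cumulative: 129
Frame 10: OPEN. Sum of all frame-10 rolls (2+1) = 3. Cumulative: 132

Answer: 132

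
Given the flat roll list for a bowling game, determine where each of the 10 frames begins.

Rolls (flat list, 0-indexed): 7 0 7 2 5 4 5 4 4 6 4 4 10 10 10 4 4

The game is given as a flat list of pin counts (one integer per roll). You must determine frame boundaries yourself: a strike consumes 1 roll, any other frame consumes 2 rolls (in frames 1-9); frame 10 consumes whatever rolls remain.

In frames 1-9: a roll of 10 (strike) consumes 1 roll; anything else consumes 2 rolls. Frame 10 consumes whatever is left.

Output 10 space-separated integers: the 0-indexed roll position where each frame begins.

Answer: 0 2 4 6 8 10 12 13 14 15

Derivation:
Frame 1 starts at roll index 0: rolls=7,0 (sum=7), consumes 2 rolls
Frame 2 starts at roll index 2: rolls=7,2 (sum=9), consumes 2 rolls
Frame 3 starts at roll index 4: rolls=5,4 (sum=9), consumes 2 rolls
Frame 4 starts at roll index 6: rolls=5,4 (sum=9), consumes 2 rolls
Frame 5 starts at roll index 8: rolls=4,6 (sum=10), consumes 2 rolls
Frame 6 starts at roll index 10: rolls=4,4 (sum=8), consumes 2 rolls
Frame 7 starts at roll index 12: roll=10 (strike), consumes 1 roll
Frame 8 starts at roll index 13: roll=10 (strike), consumes 1 roll
Frame 9 starts at roll index 14: roll=10 (strike), consumes 1 roll
Frame 10 starts at roll index 15: 2 remaining rolls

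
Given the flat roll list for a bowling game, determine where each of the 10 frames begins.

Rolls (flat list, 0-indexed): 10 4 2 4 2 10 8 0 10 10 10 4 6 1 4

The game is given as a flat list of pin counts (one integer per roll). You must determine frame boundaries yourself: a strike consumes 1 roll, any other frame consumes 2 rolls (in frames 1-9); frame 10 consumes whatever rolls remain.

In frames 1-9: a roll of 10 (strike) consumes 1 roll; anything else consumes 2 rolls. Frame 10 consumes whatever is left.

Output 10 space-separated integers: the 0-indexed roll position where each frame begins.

Answer: 0 1 3 5 6 8 9 10 11 13

Derivation:
Frame 1 starts at roll index 0: roll=10 (strike), consumes 1 roll
Frame 2 starts at roll index 1: rolls=4,2 (sum=6), consumes 2 rolls
Frame 3 starts at roll index 3: rolls=4,2 (sum=6), consumes 2 rolls
Frame 4 starts at roll index 5: roll=10 (strike), consumes 1 roll
Frame 5 starts at roll index 6: rolls=8,0 (sum=8), consumes 2 rolls
Frame 6 starts at roll index 8: roll=10 (strike), consumes 1 roll
Frame 7 starts at roll index 9: roll=10 (strike), consumes 1 roll
Frame 8 starts at roll index 10: roll=10 (strike), consumes 1 roll
Frame 9 starts at roll index 11: rolls=4,6 (sum=10), consumes 2 rolls
Frame 10 starts at roll index 13: 2 remaining rolls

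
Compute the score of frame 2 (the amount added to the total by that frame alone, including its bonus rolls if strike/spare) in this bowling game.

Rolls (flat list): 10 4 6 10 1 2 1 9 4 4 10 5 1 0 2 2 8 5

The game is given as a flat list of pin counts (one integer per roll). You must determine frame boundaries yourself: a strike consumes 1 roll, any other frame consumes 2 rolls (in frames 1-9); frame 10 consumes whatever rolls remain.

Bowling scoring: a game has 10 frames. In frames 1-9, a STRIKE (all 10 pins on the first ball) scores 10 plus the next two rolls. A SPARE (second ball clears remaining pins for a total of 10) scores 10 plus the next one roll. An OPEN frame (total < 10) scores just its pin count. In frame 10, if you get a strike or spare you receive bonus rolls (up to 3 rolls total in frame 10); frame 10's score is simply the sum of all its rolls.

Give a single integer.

Frame 1: STRIKE. 10 + next two rolls (4+6) = 20. Cumulative: 20
Frame 2: SPARE (4+6=10). 10 + next roll (10) = 20. Cumulative: 40
Frame 3: STRIKE. 10 + next two rolls (1+2) = 13. Cumulative: 53
Frame 4: OPEN (1+2=3). Cumulative: 56

Answer: 20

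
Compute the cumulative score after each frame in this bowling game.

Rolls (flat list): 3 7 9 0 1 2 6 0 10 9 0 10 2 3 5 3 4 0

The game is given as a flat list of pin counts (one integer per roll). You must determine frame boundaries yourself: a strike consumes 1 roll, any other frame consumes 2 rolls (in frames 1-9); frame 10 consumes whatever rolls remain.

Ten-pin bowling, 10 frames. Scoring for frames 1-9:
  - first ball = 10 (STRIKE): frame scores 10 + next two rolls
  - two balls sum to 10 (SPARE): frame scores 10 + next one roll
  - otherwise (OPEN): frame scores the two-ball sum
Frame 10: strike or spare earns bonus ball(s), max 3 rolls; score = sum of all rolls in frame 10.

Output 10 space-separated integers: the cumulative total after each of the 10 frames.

Frame 1: SPARE (3+7=10). 10 + next roll (9) = 19. Cumulative: 19
Frame 2: OPEN (9+0=9). Cumulative: 28
Frame 3: OPEN (1+2=3). Cumulative: 31
Frame 4: OPEN (6+0=6). Cumulative: 37
Frame 5: STRIKE. 10 + next two rolls (9+0) = 19. Cumulative: 56
Frame 6: OPEN (9+0=9). Cumulative: 65
Frame 7: STRIKE. 10 + next two rolls (2+3) = 15. Cumulative: 80
Frame 8: OPEN (2+3=5). Cumulative: 85
Frame 9: OPEN (5+3=8). Cumulative: 93
Frame 10: OPEN. Sum of all frame-10 rolls (4+0) = 4. Cumulative: 97

Answer: 19 28 31 37 56 65 80 85 93 97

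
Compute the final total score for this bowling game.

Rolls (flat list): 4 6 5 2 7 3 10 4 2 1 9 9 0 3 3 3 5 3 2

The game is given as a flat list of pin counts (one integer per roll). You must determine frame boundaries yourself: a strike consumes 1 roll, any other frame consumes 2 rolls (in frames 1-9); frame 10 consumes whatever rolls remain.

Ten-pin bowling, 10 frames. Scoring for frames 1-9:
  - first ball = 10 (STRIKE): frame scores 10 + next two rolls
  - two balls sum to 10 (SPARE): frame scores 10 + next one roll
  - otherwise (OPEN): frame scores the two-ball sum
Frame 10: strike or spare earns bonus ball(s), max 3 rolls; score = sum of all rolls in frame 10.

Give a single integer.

Answer: 111

Derivation:
Frame 1: SPARE (4+6=10). 10 + next roll (5) = 15. Cumulative: 15
Frame 2: OPEN (5+2=7). Cumulative: 22
Frame 3: SPARE (7+3=10). 10 + next roll (10) = 20. Cumulative: 42
Frame 4: STRIKE. 10 + next two rolls (4+2) = 16. Cumulative: 58
Frame 5: OPEN (4+2=6). Cumulative: 64
Frame 6: SPARE (1+9=10). 10 + next roll (9) = 19. Cumulative: 83
Frame 7: OPEN (9+0=9). Cumulative: 92
Frame 8: OPEN (3+3=6). Cumulative: 98
Frame 9: OPEN (3+5=8). Cumulative: 106
Frame 10: OPEN. Sum of all frame-10 rolls (3+2) = 5. Cumulative: 111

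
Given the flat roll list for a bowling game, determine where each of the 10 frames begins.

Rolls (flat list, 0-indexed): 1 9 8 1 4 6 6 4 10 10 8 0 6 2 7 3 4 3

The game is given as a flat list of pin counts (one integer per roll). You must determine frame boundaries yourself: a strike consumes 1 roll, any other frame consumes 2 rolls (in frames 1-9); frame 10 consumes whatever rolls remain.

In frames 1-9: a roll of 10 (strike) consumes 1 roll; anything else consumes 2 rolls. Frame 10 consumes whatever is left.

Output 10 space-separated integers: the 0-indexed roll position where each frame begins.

Frame 1 starts at roll index 0: rolls=1,9 (sum=10), consumes 2 rolls
Frame 2 starts at roll index 2: rolls=8,1 (sum=9), consumes 2 rolls
Frame 3 starts at roll index 4: rolls=4,6 (sum=10), consumes 2 rolls
Frame 4 starts at roll index 6: rolls=6,4 (sum=10), consumes 2 rolls
Frame 5 starts at roll index 8: roll=10 (strike), consumes 1 roll
Frame 6 starts at roll index 9: roll=10 (strike), consumes 1 roll
Frame 7 starts at roll index 10: rolls=8,0 (sum=8), consumes 2 rolls
Frame 8 starts at roll index 12: rolls=6,2 (sum=8), consumes 2 rolls
Frame 9 starts at roll index 14: rolls=7,3 (sum=10), consumes 2 rolls
Frame 10 starts at roll index 16: 2 remaining rolls

Answer: 0 2 4 6 8 9 10 12 14 16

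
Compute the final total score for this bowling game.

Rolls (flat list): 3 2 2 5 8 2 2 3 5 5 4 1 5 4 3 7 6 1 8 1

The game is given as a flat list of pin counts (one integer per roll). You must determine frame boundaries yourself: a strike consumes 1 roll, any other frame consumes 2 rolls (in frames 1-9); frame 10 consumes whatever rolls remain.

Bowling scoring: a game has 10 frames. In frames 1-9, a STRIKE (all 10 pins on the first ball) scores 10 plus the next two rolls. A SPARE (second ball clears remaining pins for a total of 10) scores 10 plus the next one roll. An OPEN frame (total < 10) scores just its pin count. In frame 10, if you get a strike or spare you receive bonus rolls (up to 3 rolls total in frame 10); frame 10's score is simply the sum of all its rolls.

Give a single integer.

Answer: 89

Derivation:
Frame 1: OPEN (3+2=5). Cumulative: 5
Frame 2: OPEN (2+5=7). Cumulative: 12
Frame 3: SPARE (8+2=10). 10 + next roll (2) = 12. Cumulative: 24
Frame 4: OPEN (2+3=5). Cumulative: 29
Frame 5: SPARE (5+5=10). 10 + next roll (4) = 14. Cumulative: 43
Frame 6: OPEN (4+1=5). Cumulative: 48
Frame 7: OPEN (5+4=9). Cumulative: 57
Frame 8: SPARE (3+7=10). 10 + next roll (6) = 16. Cumulative: 73
Frame 9: OPEN (6+1=7). Cumulative: 80
Frame 10: OPEN. Sum of all frame-10 rolls (8+1) = 9. Cumulative: 89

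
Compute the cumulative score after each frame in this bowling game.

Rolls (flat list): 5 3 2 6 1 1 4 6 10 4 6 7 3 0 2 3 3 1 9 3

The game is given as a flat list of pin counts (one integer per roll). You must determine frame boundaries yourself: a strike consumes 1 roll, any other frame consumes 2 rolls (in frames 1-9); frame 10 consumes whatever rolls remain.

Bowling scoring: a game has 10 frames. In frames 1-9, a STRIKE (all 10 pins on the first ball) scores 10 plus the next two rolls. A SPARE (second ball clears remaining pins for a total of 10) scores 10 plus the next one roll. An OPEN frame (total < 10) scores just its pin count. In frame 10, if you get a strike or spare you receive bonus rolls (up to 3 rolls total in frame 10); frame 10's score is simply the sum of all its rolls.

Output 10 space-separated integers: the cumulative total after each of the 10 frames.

Answer: 8 16 18 38 58 75 85 87 93 106

Derivation:
Frame 1: OPEN (5+3=8). Cumulative: 8
Frame 2: OPEN (2+6=8). Cumulative: 16
Frame 3: OPEN (1+1=2). Cumulative: 18
Frame 4: SPARE (4+6=10). 10 + next roll (10) = 20. Cumulative: 38
Frame 5: STRIKE. 10 + next two rolls (4+6) = 20. Cumulative: 58
Frame 6: SPARE (4+6=10). 10 + next roll (7) = 17. Cumulative: 75
Frame 7: SPARE (7+3=10). 10 + next roll (0) = 10. Cumulative: 85
Frame 8: OPEN (0+2=2). Cumulative: 87
Frame 9: OPEN (3+3=6). Cumulative: 93
Frame 10: SPARE. Sum of all frame-10 rolls (1+9+3) = 13. Cumulative: 106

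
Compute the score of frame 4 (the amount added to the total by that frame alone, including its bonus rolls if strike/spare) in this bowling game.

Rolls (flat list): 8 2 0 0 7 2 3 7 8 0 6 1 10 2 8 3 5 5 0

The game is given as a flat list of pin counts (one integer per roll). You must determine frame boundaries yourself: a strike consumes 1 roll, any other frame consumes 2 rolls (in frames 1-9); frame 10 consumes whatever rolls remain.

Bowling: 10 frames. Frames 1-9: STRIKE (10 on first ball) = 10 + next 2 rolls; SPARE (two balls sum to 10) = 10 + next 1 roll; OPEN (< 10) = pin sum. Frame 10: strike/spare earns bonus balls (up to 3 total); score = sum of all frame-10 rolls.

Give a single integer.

Frame 1: SPARE (8+2=10). 10 + next roll (0) = 10. Cumulative: 10
Frame 2: OPEN (0+0=0). Cumulative: 10
Frame 3: OPEN (7+2=9). Cumulative: 19
Frame 4: SPARE (3+7=10). 10 + next roll (8) = 18. Cumulative: 37
Frame 5: OPEN (8+0=8). Cumulative: 45
Frame 6: OPEN (6+1=7). Cumulative: 52

Answer: 18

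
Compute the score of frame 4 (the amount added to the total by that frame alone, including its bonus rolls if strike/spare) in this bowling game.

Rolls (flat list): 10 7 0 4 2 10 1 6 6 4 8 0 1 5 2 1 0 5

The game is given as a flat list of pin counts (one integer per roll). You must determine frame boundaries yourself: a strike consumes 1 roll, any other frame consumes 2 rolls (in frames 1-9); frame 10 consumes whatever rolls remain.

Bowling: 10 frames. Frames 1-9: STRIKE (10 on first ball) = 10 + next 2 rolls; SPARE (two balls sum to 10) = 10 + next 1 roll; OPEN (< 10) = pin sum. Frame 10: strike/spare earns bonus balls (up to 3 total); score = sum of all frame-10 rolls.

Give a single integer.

Frame 1: STRIKE. 10 + next two rolls (7+0) = 17. Cumulative: 17
Frame 2: OPEN (7+0=7). Cumulative: 24
Frame 3: OPEN (4+2=6). Cumulative: 30
Frame 4: STRIKE. 10 + next two rolls (1+6) = 17. Cumulative: 47
Frame 5: OPEN (1+6=7). Cumulative: 54
Frame 6: SPARE (6+4=10). 10 + next roll (8) = 18. Cumulative: 72

Answer: 17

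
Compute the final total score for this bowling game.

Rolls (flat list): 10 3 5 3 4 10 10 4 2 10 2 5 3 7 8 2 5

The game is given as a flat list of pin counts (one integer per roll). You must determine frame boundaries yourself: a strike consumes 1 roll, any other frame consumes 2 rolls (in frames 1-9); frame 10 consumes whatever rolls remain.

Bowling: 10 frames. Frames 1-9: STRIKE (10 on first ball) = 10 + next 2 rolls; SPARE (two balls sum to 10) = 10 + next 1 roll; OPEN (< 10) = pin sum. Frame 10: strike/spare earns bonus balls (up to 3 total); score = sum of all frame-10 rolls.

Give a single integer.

Answer: 136

Derivation:
Frame 1: STRIKE. 10 + next two rolls (3+5) = 18. Cumulative: 18
Frame 2: OPEN (3+5=8). Cumulative: 26
Frame 3: OPEN (3+4=7). Cumulative: 33
Frame 4: STRIKE. 10 + next two rolls (10+4) = 24. Cumulative: 57
Frame 5: STRIKE. 10 + next two rolls (4+2) = 16. Cumulative: 73
Frame 6: OPEN (4+2=6). Cumulative: 79
Frame 7: STRIKE. 10 + next two rolls (2+5) = 17. Cumulative: 96
Frame 8: OPEN (2+5=7). Cumulative: 103
Frame 9: SPARE (3+7=10). 10 + next roll (8) = 18. Cumulative: 121
Frame 10: SPARE. Sum of all frame-10 rolls (8+2+5) = 15. Cumulative: 136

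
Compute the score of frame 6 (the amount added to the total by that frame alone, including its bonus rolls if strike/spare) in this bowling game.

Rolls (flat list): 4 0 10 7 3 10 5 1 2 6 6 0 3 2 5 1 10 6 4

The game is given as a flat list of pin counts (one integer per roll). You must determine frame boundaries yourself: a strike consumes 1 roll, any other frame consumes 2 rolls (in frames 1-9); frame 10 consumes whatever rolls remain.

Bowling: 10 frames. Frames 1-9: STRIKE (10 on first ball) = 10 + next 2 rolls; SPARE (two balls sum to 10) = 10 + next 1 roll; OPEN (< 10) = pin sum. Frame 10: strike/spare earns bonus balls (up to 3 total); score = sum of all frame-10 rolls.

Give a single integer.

Answer: 8

Derivation:
Frame 1: OPEN (4+0=4). Cumulative: 4
Frame 2: STRIKE. 10 + next two rolls (7+3) = 20. Cumulative: 24
Frame 3: SPARE (7+3=10). 10 + next roll (10) = 20. Cumulative: 44
Frame 4: STRIKE. 10 + next two rolls (5+1) = 16. Cumulative: 60
Frame 5: OPEN (5+1=6). Cumulative: 66
Frame 6: OPEN (2+6=8). Cumulative: 74
Frame 7: OPEN (6+0=6). Cumulative: 80
Frame 8: OPEN (3+2=5). Cumulative: 85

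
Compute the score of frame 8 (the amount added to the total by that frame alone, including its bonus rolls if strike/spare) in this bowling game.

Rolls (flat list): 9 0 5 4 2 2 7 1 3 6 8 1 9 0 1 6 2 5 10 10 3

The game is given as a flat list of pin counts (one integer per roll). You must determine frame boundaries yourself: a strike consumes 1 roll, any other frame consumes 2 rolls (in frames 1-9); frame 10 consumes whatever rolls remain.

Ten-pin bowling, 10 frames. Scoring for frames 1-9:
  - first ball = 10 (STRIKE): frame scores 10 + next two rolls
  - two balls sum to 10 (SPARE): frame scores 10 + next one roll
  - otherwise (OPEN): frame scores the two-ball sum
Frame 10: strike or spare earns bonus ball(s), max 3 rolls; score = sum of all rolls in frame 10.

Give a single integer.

Frame 1: OPEN (9+0=9). Cumulative: 9
Frame 2: OPEN (5+4=9). Cumulative: 18
Frame 3: OPEN (2+2=4). Cumulative: 22
Frame 4: OPEN (7+1=8). Cumulative: 30
Frame 5: OPEN (3+6=9). Cumulative: 39
Frame 6: OPEN (8+1=9). Cumulative: 48
Frame 7: OPEN (9+0=9). Cumulative: 57
Frame 8: OPEN (1+6=7). Cumulative: 64
Frame 9: OPEN (2+5=7). Cumulative: 71
Frame 10: STRIKE. Sum of all frame-10 rolls (10+10+3) = 23. Cumulative: 94

Answer: 7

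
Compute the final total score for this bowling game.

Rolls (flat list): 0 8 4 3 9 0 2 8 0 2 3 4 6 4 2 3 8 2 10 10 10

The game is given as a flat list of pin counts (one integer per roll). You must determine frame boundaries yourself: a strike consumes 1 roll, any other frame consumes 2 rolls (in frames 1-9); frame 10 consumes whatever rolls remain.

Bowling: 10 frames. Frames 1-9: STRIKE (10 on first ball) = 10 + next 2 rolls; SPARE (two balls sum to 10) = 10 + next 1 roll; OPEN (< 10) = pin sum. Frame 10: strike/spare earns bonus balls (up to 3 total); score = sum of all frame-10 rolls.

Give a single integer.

Answer: 110

Derivation:
Frame 1: OPEN (0+8=8). Cumulative: 8
Frame 2: OPEN (4+3=7). Cumulative: 15
Frame 3: OPEN (9+0=9). Cumulative: 24
Frame 4: SPARE (2+8=10). 10 + next roll (0) = 10. Cumulative: 34
Frame 5: OPEN (0+2=2). Cumulative: 36
Frame 6: OPEN (3+4=7). Cumulative: 43
Frame 7: SPARE (6+4=10). 10 + next roll (2) = 12. Cumulative: 55
Frame 8: OPEN (2+3=5). Cumulative: 60
Frame 9: SPARE (8+2=10). 10 + next roll (10) = 20. Cumulative: 80
Frame 10: STRIKE. Sum of all frame-10 rolls (10+10+10) = 30. Cumulative: 110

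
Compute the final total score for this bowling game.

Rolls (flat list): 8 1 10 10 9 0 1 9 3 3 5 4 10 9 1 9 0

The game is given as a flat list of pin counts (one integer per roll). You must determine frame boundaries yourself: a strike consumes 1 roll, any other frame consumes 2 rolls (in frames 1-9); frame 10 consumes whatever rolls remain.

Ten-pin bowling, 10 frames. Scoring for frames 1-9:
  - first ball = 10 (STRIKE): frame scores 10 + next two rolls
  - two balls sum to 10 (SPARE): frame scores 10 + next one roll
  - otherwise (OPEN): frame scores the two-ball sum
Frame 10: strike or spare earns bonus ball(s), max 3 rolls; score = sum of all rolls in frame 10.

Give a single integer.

Frame 1: OPEN (8+1=9). Cumulative: 9
Frame 2: STRIKE. 10 + next two rolls (10+9) = 29. Cumulative: 38
Frame 3: STRIKE. 10 + next two rolls (9+0) = 19. Cumulative: 57
Frame 4: OPEN (9+0=9). Cumulative: 66
Frame 5: SPARE (1+9=10). 10 + next roll (3) = 13. Cumulative: 79
Frame 6: OPEN (3+3=6). Cumulative: 85
Frame 7: OPEN (5+4=9). Cumulative: 94
Frame 8: STRIKE. 10 + next two rolls (9+1) = 20. Cumulative: 114
Frame 9: SPARE (9+1=10). 10 + next roll (9) = 19. Cumulative: 133
Frame 10: OPEN. Sum of all frame-10 rolls (9+0) = 9. Cumulative: 142

Answer: 142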